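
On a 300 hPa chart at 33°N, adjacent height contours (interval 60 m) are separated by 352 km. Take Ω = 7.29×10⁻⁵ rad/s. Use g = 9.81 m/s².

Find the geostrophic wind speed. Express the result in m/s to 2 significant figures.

Coriolis parameter at 33°N:
f = 2Ω sin φ = 2 × 7.29×10⁻⁵ × sin 33° = 7.94×10⁻⁵ s⁻¹
Height gradient: |∂Z/∂n| = 60 m / 352000 m = 1.70×10⁻⁴
On a pressure surface, geostrophic balance gives V_g = (g/f)|∂Z/∂n|:
V_g = 9.81 × 1.70×10⁻⁴ / 7.94×10⁻⁵ = 21.1 m/s

21 m/s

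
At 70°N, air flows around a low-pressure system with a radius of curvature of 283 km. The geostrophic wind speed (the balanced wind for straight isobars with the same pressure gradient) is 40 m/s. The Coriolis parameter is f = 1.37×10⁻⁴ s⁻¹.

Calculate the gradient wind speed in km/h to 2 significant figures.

88 km/h

Around a low, centrifugal force acts outward with Coriolis, so pressure-gradient force balances both:
(1/ρ)|∂P/∂n| = fV + V²/R  →  V² + fR·V − fR·V_g = 0
With fR = 1.37×10⁻⁴ × 283×10³ m = 38.8 m/s:
V = [−fR + √((fR)² + 4 fR V_g)]/2 = [−38.8 + √(38.8² + 4×38.8×40)]/2 = 24.5 m/s
Subgeostrophic (V < V_g = 40 m/s), as expected around a low.
Converting: 24.5 m/s × 3.6 = 88 km/h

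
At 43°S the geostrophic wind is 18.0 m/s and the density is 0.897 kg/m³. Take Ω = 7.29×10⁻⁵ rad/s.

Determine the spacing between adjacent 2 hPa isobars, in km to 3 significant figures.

Coriolis parameter at 43°S:
f = 2Ω sin φ = 2 × 7.29×10⁻⁵ × sin 43° = 9.94×10⁻⁵ s⁻¹
Geostrophic balance rearranged: |∂P/∂n| = f ρ V_g
|∂P/∂n| = 9.94×10⁻⁵ × 0.897 × 18.0 = 1.61×10⁻³ Pa/m
Isobar spacing: Δn = ΔP/|∂P/∂n| = 200 Pa / 1.61×10⁻³ Pa/m = 124573 m ≈ 125 km

125 km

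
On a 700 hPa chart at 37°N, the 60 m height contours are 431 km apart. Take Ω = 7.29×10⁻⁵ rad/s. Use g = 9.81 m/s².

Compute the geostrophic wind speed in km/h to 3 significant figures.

Coriolis parameter at 37°N:
f = 2Ω sin φ = 2 × 7.29×10⁻⁵ × sin 37° = 8.77×10⁻⁵ s⁻¹
Height gradient: |∂Z/∂n| = 60 m / 431000 m = 1.39×10⁻⁴
On a pressure surface, geostrophic balance gives V_g = (g/f)|∂Z/∂n|:
V_g = 9.81 × 1.39×10⁻⁴ / 8.77×10⁻⁵ = 15.6 m/s
Converting: 15.6 m/s × 3.6 = 56.0 km/h

56.0 km/h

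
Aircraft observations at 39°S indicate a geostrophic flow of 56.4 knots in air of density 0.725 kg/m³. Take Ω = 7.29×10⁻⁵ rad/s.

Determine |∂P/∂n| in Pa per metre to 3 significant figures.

Coriolis parameter at 39°S:
f = 2Ω sin φ = 2 × 7.29×10⁻⁵ × sin 39° = 9.18×10⁻⁵ s⁻¹
Wind speed in SI: 56.4 knots = 29.0 m/s
Geostrophic balance rearranged: |∂P/∂n| = f ρ V_g
|∂P/∂n| = 9.18×10⁻⁵ × 0.725 × 29.0 = 1.93×10⁻³ Pa/m

1.93×10⁻³ Pa/m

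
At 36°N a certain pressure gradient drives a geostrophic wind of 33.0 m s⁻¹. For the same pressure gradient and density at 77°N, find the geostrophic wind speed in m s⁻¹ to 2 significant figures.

With the same pressure gradient and density, V_g ∝ 1/f ∝ 1/sin φ.
V₂ = V₁ · sin φ₁ / sin φ₂ = 33.0 × sin 36° / sin 77°
V₂ = 33.0 × 0.5878/0.9744 = 20 m s⁻¹

20 m s⁻¹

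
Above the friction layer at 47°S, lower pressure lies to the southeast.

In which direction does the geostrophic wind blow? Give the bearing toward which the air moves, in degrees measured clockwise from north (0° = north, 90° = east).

045°

The pressure-gradient force points toward the southeast (bearing 135°).
Geostrophic balance: in the Southern Hemisphere the Coriolis force deflects motion to the left, so the geostrophic wind blows 90° to the left of the pressure-gradient force (low pressure on the right).
Rotating 135° by 90° counterclockwise gives 045° — the wind blows toward the northeast.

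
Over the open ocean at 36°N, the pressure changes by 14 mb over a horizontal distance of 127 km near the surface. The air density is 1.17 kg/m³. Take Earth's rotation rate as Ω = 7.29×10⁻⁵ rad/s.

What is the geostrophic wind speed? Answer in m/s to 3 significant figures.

Coriolis parameter at 36°N:
f = 2Ω sin φ = 2 × 7.29×10⁻⁵ × sin 36° = 8.57×10⁻⁵ s⁻¹
Pressure gradient: |∂P/∂n| = 1400 Pa / 127000 m = 1.10×10⁻² Pa/m
Geostrophic balance (pressure-gradient force = Coriolis force):
V_g = (1/(fρ)) |∂P/∂n| = 1.10×10⁻² / (8.57×10⁻⁵ × 1.17) = 110 m/s

110 m/s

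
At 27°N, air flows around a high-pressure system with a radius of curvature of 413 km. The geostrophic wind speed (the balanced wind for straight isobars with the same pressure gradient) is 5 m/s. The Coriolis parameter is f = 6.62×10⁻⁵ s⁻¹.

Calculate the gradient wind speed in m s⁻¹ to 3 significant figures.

Around a high, pressure-gradient force acts outward with centrifugal, so Coriolis balances both:
fV = (1/ρ)|∂P/∂n| + V²/R  →  V² − fR·V + fR·V_g = 0
With fR = 6.62×10⁻⁵ × 413×10³ m = 27.3 m/s:
V = [fR − √((fR)² − 4 fR V_g)]/2 = [27.3 − √(27.3² − 4×27.3×5)]/2 = 6.59 m/s
Supergeostrophic (V > V_g = 5 m/s), as expected around a high.

6.59 m s⁻¹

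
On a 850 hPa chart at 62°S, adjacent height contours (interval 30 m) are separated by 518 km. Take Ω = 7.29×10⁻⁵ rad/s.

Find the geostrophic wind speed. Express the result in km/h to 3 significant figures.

15.9 km/h

Coriolis parameter at 62°S:
f = 2Ω sin φ = 2 × 7.29×10⁻⁵ × sin 62° = 1.29×10⁻⁴ s⁻¹
Height gradient: |∂Z/∂n| = 30 m / 518000 m = 5.79×10⁻⁵
On a pressure surface, geostrophic balance gives V_g = (g/f)|∂Z/∂n|:
V_g = 9.81 × 5.79×10⁻⁵ / 1.29×10⁻⁴ = 4.41 m/s
Converting: 4.41 m/s × 3.6 = 15.9 km/h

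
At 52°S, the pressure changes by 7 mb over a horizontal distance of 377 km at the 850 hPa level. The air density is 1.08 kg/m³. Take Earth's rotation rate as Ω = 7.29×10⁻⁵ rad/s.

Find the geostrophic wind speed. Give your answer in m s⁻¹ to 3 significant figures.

15.0 m s⁻¹

Coriolis parameter at 52°S:
f = 2Ω sin φ = 2 × 7.29×10⁻⁵ × sin 52° = 1.15×10⁻⁴ s⁻¹
Pressure gradient: |∂P/∂n| = 700 Pa / 377000 m = 1.86×10⁻³ Pa/m
Geostrophic balance (pressure-gradient force = Coriolis force):
V_g = (1/(fρ)) |∂P/∂n| = 1.86×10⁻³ / (1.15×10⁻⁴ × 1.08) = 15.0 m/s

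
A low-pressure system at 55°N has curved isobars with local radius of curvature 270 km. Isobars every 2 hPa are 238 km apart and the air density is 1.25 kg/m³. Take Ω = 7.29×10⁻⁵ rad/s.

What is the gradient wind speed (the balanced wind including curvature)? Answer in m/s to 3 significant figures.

Coriolis parameter at 55°N:
f = 2Ω sin φ = 2 × 7.29×10⁻⁵ × sin 55° = 1.19×10⁻⁴ s⁻¹
Pressure gradient: |∂P/∂n| = 200 Pa / 238000 m = 8.40×10⁻⁴ Pa/m
Geostrophic speed: V_g = |∂P/∂n|/(fρ) = 8.40×10⁻⁴/(1.19×10⁻⁴ × 1.25) = 5.63 m/s
Around a low, centrifugal force acts outward with Coriolis, so pressure-gradient force balances both:
(1/ρ)|∂P/∂n| = fV + V²/R  →  V² + fR·V − fR·V_g = 0
With fR = 1.19×10⁻⁴ × 270×10³ m = 32.2 m/s:
V = [−fR + √((fR)² + 4 fR V_g)]/2 = [−32.2 + √(32.2² + 4×32.2×5.63)]/2 = 4.89 m/s
Subgeostrophic (V < V_g = 5.63 m/s), as expected around a low.

4.89 m/s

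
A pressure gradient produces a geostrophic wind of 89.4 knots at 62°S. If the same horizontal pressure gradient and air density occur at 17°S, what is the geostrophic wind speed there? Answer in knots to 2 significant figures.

270 knots

With the same pressure gradient and density, V_g ∝ 1/f ∝ 1/sin φ.
V₂ = V₁ · sin φ₁ / sin φ₂ = 89.4 × sin 62° / sin 17°
V₂ = 89.4 × 0.8829/0.2924 = 270 knots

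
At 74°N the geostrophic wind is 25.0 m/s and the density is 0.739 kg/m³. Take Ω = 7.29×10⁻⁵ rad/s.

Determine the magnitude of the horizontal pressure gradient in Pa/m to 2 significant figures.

2.6×10⁻³ Pa/m

Coriolis parameter at 74°N:
f = 2Ω sin φ = 2 × 7.29×10⁻⁵ × sin 74° = 1.40×10⁻⁴ s⁻¹
Geostrophic balance rearranged: |∂P/∂n| = f ρ V_g
|∂P/∂n| = 1.40×10⁻⁴ × 0.739 × 25.0 = 2.59×10⁻³ Pa/m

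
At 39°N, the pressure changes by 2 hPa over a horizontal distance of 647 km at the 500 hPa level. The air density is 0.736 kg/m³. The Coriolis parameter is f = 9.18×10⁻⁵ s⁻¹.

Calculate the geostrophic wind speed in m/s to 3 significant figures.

Pressure gradient: |∂P/∂n| = 200 Pa / 647000 m = 3.09×10⁻⁴ Pa/m
Geostrophic balance (pressure-gradient force = Coriolis force):
V_g = (1/(fρ)) |∂P/∂n| = 3.09×10⁻⁴ / (9.18×10⁻⁵ × 0.736) = 4.58 m/s

4.58 m/s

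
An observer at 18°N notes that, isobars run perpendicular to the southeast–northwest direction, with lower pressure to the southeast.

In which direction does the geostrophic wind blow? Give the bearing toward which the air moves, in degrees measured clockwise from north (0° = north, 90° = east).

225°

The pressure-gradient force points toward the southeast (bearing 135°).
Geostrophic balance: in the Northern Hemisphere the Coriolis force deflects motion to the right, so the geostrophic wind blows 90° to the right of the pressure-gradient force (low pressure on the left).
Rotating 135° by 90° clockwise gives 225° — the wind blows toward the southwest.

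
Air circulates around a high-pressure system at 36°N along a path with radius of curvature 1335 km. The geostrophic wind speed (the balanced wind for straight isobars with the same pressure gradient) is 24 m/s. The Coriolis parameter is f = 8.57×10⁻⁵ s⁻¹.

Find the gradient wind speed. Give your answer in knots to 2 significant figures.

67 knots

Around a high, pressure-gradient force acts outward with centrifugal, so Coriolis balances both:
fV = (1/ρ)|∂P/∂n| + V²/R  →  V² − fR·V + fR·V_g = 0
With fR = 8.57×10⁻⁵ × 1335×10³ m = 114 m/s:
V = [fR − √((fR)² − 4 fR V_g)]/2 = [114 − √(114² − 4×114×24)]/2 = 34.3 m/s
Supergeostrophic (V > V_g = 24 m/s), as expected around a high.
Converting: 34.3 m/s × 1.944 = 67 knots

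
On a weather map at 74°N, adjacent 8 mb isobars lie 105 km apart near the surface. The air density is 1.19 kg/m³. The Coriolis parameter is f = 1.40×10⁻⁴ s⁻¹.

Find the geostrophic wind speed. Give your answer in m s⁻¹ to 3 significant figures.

45.7 m s⁻¹

Pressure gradient: |∂P/∂n| = 800 Pa / 105000 m = 7.62×10⁻³ Pa/m
Geostrophic balance (pressure-gradient force = Coriolis force):
V_g = (1/(fρ)) |∂P/∂n| = 7.62×10⁻³ / (1.40×10⁻⁴ × 1.19) = 45.7 m/s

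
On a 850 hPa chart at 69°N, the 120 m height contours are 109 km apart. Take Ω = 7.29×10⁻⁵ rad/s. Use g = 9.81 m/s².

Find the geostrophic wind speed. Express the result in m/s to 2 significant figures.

79 m/s

Coriolis parameter at 69°N:
f = 2Ω sin φ = 2 × 7.29×10⁻⁵ × sin 69° = 1.36×10⁻⁴ s⁻¹
Height gradient: |∂Z/∂n| = 120 m / 109000 m = 1.10×10⁻³
On a pressure surface, geostrophic balance gives V_g = (g/f)|∂Z/∂n|:
V_g = 9.81 × 1.10×10⁻³ / 1.36×10⁻⁴ = 79.3 m/s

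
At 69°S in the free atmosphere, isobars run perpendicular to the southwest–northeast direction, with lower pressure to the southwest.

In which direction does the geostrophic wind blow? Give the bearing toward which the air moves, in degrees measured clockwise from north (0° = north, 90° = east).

135°

The pressure-gradient force points toward the southwest (bearing 225°).
Geostrophic balance: in the Southern Hemisphere the Coriolis force deflects motion to the left, so the geostrophic wind blows 90° to the left of the pressure-gradient force (low pressure on the right).
Rotating 225° by 90° counterclockwise gives 135° — the wind blows toward the southeast.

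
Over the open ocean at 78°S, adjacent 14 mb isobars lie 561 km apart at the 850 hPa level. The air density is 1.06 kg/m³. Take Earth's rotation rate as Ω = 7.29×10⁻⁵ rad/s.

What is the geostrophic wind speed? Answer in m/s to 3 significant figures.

Coriolis parameter at 78°S:
f = 2Ω sin φ = 2 × 7.29×10⁻⁵ × sin 78° = 1.43×10⁻⁴ s⁻¹
Pressure gradient: |∂P/∂n| = 1400 Pa / 561000 m = 2.50×10⁻³ Pa/m
Geostrophic balance (pressure-gradient force = Coriolis force):
V_g = (1/(fρ)) |∂P/∂n| = 2.50×10⁻³ / (1.43×10⁻⁴ × 1.06) = 16.5 m/s

16.5 m/s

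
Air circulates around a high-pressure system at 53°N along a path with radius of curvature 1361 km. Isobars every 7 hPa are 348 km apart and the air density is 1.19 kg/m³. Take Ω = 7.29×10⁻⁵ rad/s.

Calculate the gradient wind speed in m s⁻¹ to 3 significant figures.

16.2 m s⁻¹

Coriolis parameter at 53°N:
f = 2Ω sin φ = 2 × 7.29×10⁻⁵ × sin 53° = 1.16×10⁻⁴ s⁻¹
Pressure gradient: |∂P/∂n| = 700 Pa / 348000 m = 2.01×10⁻³ Pa/m
Geostrophic speed: V_g = |∂P/∂n|/(fρ) = 2.01×10⁻³/(1.16×10⁻⁴ × 1.19) = 14.5 m/s
Around a high, pressure-gradient force acts outward with centrifugal, so Coriolis balances both:
fV = (1/ρ)|∂P/∂n| + V²/R  →  V² − fR·V + fR·V_g = 0
With fR = 1.16×10⁻⁴ × 1361×10³ m = 158 m/s:
V = [fR − √((fR)² − 4 fR V_g)]/2 = [158 − √(158² − 4×158×14.5)]/2 = 16.2 m/s
Supergeostrophic (V > V_g = 14.5 m/s), as expected around a high.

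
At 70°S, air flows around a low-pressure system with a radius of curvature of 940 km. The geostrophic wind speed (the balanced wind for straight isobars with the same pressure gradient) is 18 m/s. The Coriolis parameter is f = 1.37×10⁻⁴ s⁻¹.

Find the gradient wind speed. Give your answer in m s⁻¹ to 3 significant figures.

Around a low, centrifugal force acts outward with Coriolis, so pressure-gradient force balances both:
(1/ρ)|∂P/∂n| = fV + V²/R  →  V² + fR·V − fR·V_g = 0
With fR = 1.37×10⁻⁴ × 940×10³ m = 129 m/s:
V = [−fR + √((fR)² + 4 fR V_g)]/2 = [−129 + √(129² + 4×129×18)]/2 = 16 m/s
Subgeostrophic (V < V_g = 18 m/s), as expected around a low.

16.0 m s⁻¹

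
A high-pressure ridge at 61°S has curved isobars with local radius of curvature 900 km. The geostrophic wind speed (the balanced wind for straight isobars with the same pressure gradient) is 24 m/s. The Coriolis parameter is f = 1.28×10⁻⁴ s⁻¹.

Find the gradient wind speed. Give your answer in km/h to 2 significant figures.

120 km/h

Around a high, pressure-gradient force acts outward with centrifugal, so Coriolis balances both:
fV = (1/ρ)|∂P/∂n| + V²/R  →  V² − fR·V + fR·V_g = 0
With fR = 1.28×10⁻⁴ × 900×10³ m = 115 m/s:
V = [fR − √((fR)² − 4 fR V_g)]/2 = [115 − √(115² − 4×115×24)]/2 = 34.1 m/s
Supergeostrophic (V > V_g = 24 m/s), as expected around a high.
Converting: 34.1 m/s × 3.6 = 120 km/h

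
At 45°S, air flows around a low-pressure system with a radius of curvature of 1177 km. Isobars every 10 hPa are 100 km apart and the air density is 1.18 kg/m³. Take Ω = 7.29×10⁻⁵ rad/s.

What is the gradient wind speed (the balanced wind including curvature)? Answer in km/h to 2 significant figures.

200 km/h

Coriolis parameter at 45°S:
f = 2Ω sin φ = 2 × 7.29×10⁻⁵ × sin 45° = 1.03×10⁻⁴ s⁻¹
Pressure gradient: |∂P/∂n| = 1000 Pa / 100000 m = 1.00×10⁻² Pa/m
Geostrophic speed: V_g = |∂P/∂n|/(fρ) = 1.00×10⁻²/(1.03×10⁻⁴ × 1.18) = 82.2 m/s
Around a low, centrifugal force acts outward with Coriolis, so pressure-gradient force balances both:
(1/ρ)|∂P/∂n| = fV + V²/R  →  V² + fR·V − fR·V_g = 0
With fR = 1.03×10⁻⁴ × 1177×10³ m = 121 m/s:
V = [−fR + √((fR)² + 4 fR V_g)]/2 = [−121 + √(121² + 4×121×82.2)]/2 = 56.2 m/s
Subgeostrophic (V < V_g = 82.2 m/s), as expected around a low.
Converting: 56.2 m/s × 3.6 = 200 km/h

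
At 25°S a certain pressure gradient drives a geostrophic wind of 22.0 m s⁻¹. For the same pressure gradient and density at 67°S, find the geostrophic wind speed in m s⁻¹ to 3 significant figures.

With the same pressure gradient and density, V_g ∝ 1/f ∝ 1/sin φ.
V₂ = V₁ · sin φ₁ / sin φ₂ = 22.0 × sin 25° / sin 67°
V₂ = 22.0 × 0.4226/0.9205 = 10.1 m s⁻¹

10.1 m s⁻¹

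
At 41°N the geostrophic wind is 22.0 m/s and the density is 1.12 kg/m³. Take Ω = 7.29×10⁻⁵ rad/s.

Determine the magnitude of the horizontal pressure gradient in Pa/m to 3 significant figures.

Coriolis parameter at 41°N:
f = 2Ω sin φ = 2 × 7.29×10⁻⁵ × sin 41° = 9.57×10⁻⁵ s⁻¹
Geostrophic balance rearranged: |∂P/∂n| = f ρ V_g
|∂P/∂n| = 9.57×10⁻⁵ × 1.12 × 22.0 = 2.36×10⁻³ Pa/m

2.36×10⁻³ Pa/m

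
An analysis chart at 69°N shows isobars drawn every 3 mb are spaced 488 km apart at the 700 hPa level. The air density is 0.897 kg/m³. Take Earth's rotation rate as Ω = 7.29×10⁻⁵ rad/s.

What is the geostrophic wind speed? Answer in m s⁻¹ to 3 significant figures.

5.04 m s⁻¹

Coriolis parameter at 69°N:
f = 2Ω sin φ = 2 × 7.29×10⁻⁵ × sin 69° = 1.36×10⁻⁴ s⁻¹
Pressure gradient: |∂P/∂n| = 300 Pa / 488000 m = 6.15×10⁻⁴ Pa/m
Geostrophic balance (pressure-gradient force = Coriolis force):
V_g = (1/(fρ)) |∂P/∂n| = 6.15×10⁻⁴ / (1.36×10⁻⁴ × 0.897) = 5.04 m/s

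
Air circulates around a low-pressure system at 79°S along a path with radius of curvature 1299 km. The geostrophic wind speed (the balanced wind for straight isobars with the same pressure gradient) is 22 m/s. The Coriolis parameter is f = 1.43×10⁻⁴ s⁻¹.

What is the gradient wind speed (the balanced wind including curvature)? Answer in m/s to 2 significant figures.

20 m/s

Around a low, centrifugal force acts outward with Coriolis, so pressure-gradient force balances both:
(1/ρ)|∂P/∂n| = fV + V²/R  →  V² + fR·V − fR·V_g = 0
With fR = 1.43×10⁻⁴ × 1299×10³ m = 186 m/s:
V = [−fR + √((fR)² + 4 fR V_g)]/2 = [−186 + √(186² + 4×186×22)]/2 = 19.9 m/s
Subgeostrophic (V < V_g = 22 m/s), as expected around a low.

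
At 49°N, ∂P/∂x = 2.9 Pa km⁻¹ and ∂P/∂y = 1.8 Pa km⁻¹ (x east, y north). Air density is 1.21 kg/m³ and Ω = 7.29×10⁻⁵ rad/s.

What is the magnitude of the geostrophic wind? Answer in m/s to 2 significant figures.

26 m/s

Coriolis parameter at 49°N:
f = 2Ω sin φ = 2 × 7.29×10⁻⁵ × sin 49° = 1.10×10⁻⁴ s⁻¹
Component geostrophic relations (x east, y north):
u_g = −(1/(fρ)) ∂P/∂y,  v_g = (1/(fρ)) ∂P/∂x
u_g = −(1.8×10⁻³)/(1.10×10⁻⁴ × 1.21) = −13.5 m/s;  v_g = (2.9×10⁻³)/(1.10×10⁻⁴ × 1.21) = 21.8 m/s
|V_g| = √(u_g² + v_g²) = 25.6 m/s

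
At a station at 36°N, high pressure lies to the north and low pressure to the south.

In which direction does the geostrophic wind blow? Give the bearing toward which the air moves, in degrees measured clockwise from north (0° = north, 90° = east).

270°

The pressure-gradient force points toward the south (bearing 180°).
Geostrophic balance: in the Northern Hemisphere the Coriolis force deflects motion to the right, so the geostrophic wind blows 90° to the right of the pressure-gradient force (low pressure on the left).
Rotating 180° by 90° clockwise gives 270° — the wind blows toward the west.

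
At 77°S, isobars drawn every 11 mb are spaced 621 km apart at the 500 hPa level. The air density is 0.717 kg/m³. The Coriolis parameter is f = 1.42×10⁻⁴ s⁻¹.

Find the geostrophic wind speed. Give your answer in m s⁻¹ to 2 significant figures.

Pressure gradient: |∂P/∂n| = 1100 Pa / 621000 m = 1.77×10⁻³ Pa/m
Geostrophic balance (pressure-gradient force = Coriolis force):
V_g = (1/(fρ)) |∂P/∂n| = 1.77×10⁻³ / (1.42×10⁻⁴ × 0.717) = 17.4 m/s

17 m s⁻¹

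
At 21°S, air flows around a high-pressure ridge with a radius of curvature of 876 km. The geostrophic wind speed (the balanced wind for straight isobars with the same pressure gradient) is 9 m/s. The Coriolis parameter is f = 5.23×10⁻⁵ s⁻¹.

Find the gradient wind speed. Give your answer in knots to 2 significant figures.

24 knots

Around a high, pressure-gradient force acts outward with centrifugal, so Coriolis balances both:
fV = (1/ρ)|∂P/∂n| + V²/R  →  V² − fR·V + fR·V_g = 0
With fR = 5.23×10⁻⁵ × 876×10³ m = 45.8 m/s:
V = [fR − √((fR)² − 4 fR V_g)]/2 = [45.8 − √(45.8² − 4×45.8×9)]/2 = 12.3 m/s
Supergeostrophic (V > V_g = 9 m/s), as expected around a high.
Converting: 12.3 m/s × 1.944 = 24 knots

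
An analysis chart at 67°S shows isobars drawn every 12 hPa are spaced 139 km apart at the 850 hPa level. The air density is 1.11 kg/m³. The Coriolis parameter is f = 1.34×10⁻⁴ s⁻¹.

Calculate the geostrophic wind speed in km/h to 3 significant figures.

209 km/h

Pressure gradient: |∂P/∂n| = 1200 Pa / 139000 m = 8.63×10⁻³ Pa/m
Geostrophic balance (pressure-gradient force = Coriolis force):
V_g = (1/(fρ)) |∂P/∂n| = 8.63×10⁻³ / (1.34×10⁻⁴ × 1.11) = 58.0 m/s
Converting: 58.0 m/s × 3.6 = 209 km/h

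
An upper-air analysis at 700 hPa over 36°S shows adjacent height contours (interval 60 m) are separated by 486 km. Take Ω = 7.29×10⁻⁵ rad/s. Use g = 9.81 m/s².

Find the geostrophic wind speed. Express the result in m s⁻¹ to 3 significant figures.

Coriolis parameter at 36°S:
f = 2Ω sin φ = 2 × 7.29×10⁻⁵ × sin 36° = 8.57×10⁻⁵ s⁻¹
Height gradient: |∂Z/∂n| = 60 m / 486000 m = 1.23×10⁻⁴
On a pressure surface, geostrophic balance gives V_g = (g/f)|∂Z/∂n|:
V_g = 9.81 × 1.23×10⁻⁴ / 8.57×10⁻⁵ = 14.1 m/s

14.1 m s⁻¹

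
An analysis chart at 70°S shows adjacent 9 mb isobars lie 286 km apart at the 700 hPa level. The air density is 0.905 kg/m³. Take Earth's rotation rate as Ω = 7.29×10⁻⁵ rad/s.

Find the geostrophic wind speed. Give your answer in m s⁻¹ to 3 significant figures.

25.4 m s⁻¹

Coriolis parameter at 70°S:
f = 2Ω sin φ = 2 × 7.29×10⁻⁵ × sin 70° = 1.37×10⁻⁴ s⁻¹
Pressure gradient: |∂P/∂n| = 900 Pa / 286000 m = 3.15×10⁻³ Pa/m
Geostrophic balance (pressure-gradient force = Coriolis force):
V_g = (1/(fρ)) |∂P/∂n| = 3.15×10⁻³ / (1.37×10⁻⁴ × 0.905) = 25.4 m/s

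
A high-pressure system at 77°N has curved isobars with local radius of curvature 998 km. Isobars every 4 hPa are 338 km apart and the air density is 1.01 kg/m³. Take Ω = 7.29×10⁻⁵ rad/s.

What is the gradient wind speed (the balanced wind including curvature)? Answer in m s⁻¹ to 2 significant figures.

Coriolis parameter at 77°N:
f = 2Ω sin φ = 2 × 7.29×10⁻⁵ × sin 77° = 1.42×10⁻⁴ s⁻¹
Pressure gradient: |∂P/∂n| = 400 Pa / 338000 m = 1.18×10⁻³ Pa/m
Geostrophic speed: V_g = |∂P/∂n|/(fρ) = 1.18×10⁻³/(1.42×10⁻⁴ × 1.01) = 8.25 m/s
Around a high, pressure-gradient force acts outward with centrifugal, so Coriolis balances both:
fV = (1/ρ)|∂P/∂n| + V²/R  →  V² − fR·V + fR·V_g = 0
With fR = 1.42×10⁻⁴ × 998×10³ m = 142 m/s:
V = [fR − √((fR)² − 4 fR V_g)]/2 = [142 − √(142² − 4×142×8.25)]/2 = 8.79 m/s
Supergeostrophic (V > V_g = 8.25 m/s), as expected around a high.

8.8 m s⁻¹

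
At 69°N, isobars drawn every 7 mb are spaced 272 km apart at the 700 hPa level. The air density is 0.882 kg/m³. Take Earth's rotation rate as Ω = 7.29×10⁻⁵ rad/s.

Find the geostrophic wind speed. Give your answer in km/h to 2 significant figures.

77 km/h

Coriolis parameter at 69°N:
f = 2Ω sin φ = 2 × 7.29×10⁻⁵ × sin 69° = 1.36×10⁻⁴ s⁻¹
Pressure gradient: |∂P/∂n| = 700 Pa / 272000 m = 2.57×10⁻³ Pa/m
Geostrophic balance (pressure-gradient force = Coriolis force):
V_g = (1/(fρ)) |∂P/∂n| = 2.57×10⁻³ / (1.36×10⁻⁴ × 0.882) = 21.4 m/s
Converting: 21.4 m/s × 3.6 = 77 km/h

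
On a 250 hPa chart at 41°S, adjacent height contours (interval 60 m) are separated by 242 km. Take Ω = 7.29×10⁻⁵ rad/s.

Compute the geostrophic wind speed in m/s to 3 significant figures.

25.4 m/s

Coriolis parameter at 41°S:
f = 2Ω sin φ = 2 × 7.29×10⁻⁵ × sin 41° = 9.57×10⁻⁵ s⁻¹
Height gradient: |∂Z/∂n| = 60 m / 242000 m = 2.48×10⁻⁴
On a pressure surface, geostrophic balance gives V_g = (g/f)|∂Z/∂n|:
V_g = 9.81 × 2.48×10⁻⁴ / 9.57×10⁻⁵ = 25.4 m/s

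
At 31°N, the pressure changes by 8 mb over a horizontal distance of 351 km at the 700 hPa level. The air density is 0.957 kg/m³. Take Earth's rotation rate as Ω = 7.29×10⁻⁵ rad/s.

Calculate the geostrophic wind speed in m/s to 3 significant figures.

31.7 m/s

Coriolis parameter at 31°N:
f = 2Ω sin φ = 2 × 7.29×10⁻⁵ × sin 31° = 7.51×10⁻⁵ s⁻¹
Pressure gradient: |∂P/∂n| = 800 Pa / 351000 m = 2.28×10⁻³ Pa/m
Geostrophic balance (pressure-gradient force = Coriolis force):
V_g = (1/(fρ)) |∂P/∂n| = 2.28×10⁻³ / (7.51×10⁻⁵ × 0.957) = 31.7 m/s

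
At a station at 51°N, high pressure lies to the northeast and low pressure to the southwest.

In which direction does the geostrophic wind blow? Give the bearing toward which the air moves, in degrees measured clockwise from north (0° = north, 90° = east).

315°

The pressure-gradient force points toward the southwest (bearing 225°).
Geostrophic balance: in the Northern Hemisphere the Coriolis force deflects motion to the right, so the geostrophic wind blows 90° to the right of the pressure-gradient force (low pressure on the left).
Rotating 225° by 90° clockwise gives 315° — the wind blows toward the northwest.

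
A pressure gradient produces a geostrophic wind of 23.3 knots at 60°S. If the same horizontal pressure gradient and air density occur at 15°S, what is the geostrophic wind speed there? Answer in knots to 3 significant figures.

78.0 knots

With the same pressure gradient and density, V_g ∝ 1/f ∝ 1/sin φ.
V₂ = V₁ · sin φ₁ / sin φ₂ = 23.3 × sin 60° / sin 15°
V₂ = 23.3 × 0.8660/0.2588 = 78.0 knots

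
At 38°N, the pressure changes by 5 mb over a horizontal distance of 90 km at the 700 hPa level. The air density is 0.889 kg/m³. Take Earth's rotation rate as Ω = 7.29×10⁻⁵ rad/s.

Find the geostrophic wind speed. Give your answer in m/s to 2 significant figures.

70 m/s

Coriolis parameter at 38°N:
f = 2Ω sin φ = 2 × 7.29×10⁻⁵ × sin 38° = 8.98×10⁻⁵ s⁻¹
Pressure gradient: |∂P/∂n| = 500 Pa / 90000 m = 5.56×10⁻³ Pa/m
Geostrophic balance (pressure-gradient force = Coriolis force):
V_g = (1/(fρ)) |∂P/∂n| = 5.56×10⁻³ / (8.98×10⁻⁵ × 0.889) = 69.6 m/s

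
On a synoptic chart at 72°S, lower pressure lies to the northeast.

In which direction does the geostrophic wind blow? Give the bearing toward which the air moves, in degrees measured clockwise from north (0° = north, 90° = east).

315°

The pressure-gradient force points toward the northeast (bearing 045°).
Geostrophic balance: in the Southern Hemisphere the Coriolis force deflects motion to the left, so the geostrophic wind blows 90° to the left of the pressure-gradient force (low pressure on the right).
Rotating 045° by 90° counterclockwise gives 315° — the wind blows toward the northwest.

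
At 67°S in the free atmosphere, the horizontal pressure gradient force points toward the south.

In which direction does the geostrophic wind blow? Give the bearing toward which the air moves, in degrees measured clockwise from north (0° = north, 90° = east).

The pressure-gradient force points toward the south (bearing 180°).
Geostrophic balance: in the Southern Hemisphere the Coriolis force deflects motion to the left, so the geostrophic wind blows 90° to the left of the pressure-gradient force (low pressure on the right).
Rotating 180° by 90° counterclockwise gives 090° — the wind blows toward the east.

090°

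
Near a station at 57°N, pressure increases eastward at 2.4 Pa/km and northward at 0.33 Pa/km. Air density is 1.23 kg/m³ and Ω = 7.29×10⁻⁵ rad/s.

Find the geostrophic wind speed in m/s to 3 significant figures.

Coriolis parameter at 57°N:
f = 2Ω sin φ = 2 × 7.29×10⁻⁵ × sin 57° = 1.22×10⁻⁴ s⁻¹
Component geostrophic relations (x east, y north):
u_g = −(1/(fρ)) ∂P/∂y,  v_g = (1/(fρ)) ∂P/∂x
u_g = −(0.33×10⁻³)/(1.22×10⁻⁴ × 1.23) = −2.19 m/s;  v_g = (2.4×10⁻³)/(1.22×10⁻⁴ × 1.23) = 16.0 m/s
|V_g| = √(u_g² + v_g²) = 16.1 m/s

16.1 m/s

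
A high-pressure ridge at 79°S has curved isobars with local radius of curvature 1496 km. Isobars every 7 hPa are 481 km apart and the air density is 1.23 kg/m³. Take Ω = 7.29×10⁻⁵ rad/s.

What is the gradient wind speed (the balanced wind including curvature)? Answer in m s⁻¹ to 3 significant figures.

Coriolis parameter at 79°S:
f = 2Ω sin φ = 2 × 7.29×10⁻⁵ × sin 79° = 1.43×10⁻⁴ s⁻¹
Pressure gradient: |∂P/∂n| = 700 Pa / 481000 m = 1.46×10⁻³ Pa/m
Geostrophic speed: V_g = |∂P/∂n|/(fρ) = 1.46×10⁻³/(1.43×10⁻⁴ × 1.23) = 8.27 m/s
Around a high, pressure-gradient force acts outward with centrifugal, so Coriolis balances both:
fV = (1/ρ)|∂P/∂n| + V²/R  →  V² − fR·V + fR·V_g = 0
With fR = 1.43×10⁻⁴ × 1496×10³ m = 214 m/s:
V = [fR − √((fR)² − 4 fR V_g)]/2 = [214 − √(214² − 4×214×8.27)]/2 = 8.61 m/s
Supergeostrophic (V > V_g = 8.27 m/s), as expected around a high.

8.61 m s⁻¹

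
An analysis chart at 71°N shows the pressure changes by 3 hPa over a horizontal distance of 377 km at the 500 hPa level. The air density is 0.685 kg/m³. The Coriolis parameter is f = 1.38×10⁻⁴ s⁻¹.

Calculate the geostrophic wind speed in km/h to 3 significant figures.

Pressure gradient: |∂P/∂n| = 300 Pa / 377000 m = 7.96×10⁻⁴ Pa/m
Geostrophic balance (pressure-gradient force = Coriolis force):
V_g = (1/(fρ)) |∂P/∂n| = 7.96×10⁻⁴ / (1.38×10⁻⁴ × 0.685) = 8.42 m/s
Converting: 8.42 m/s × 3.6 = 30.3 km/h

30.3 km/h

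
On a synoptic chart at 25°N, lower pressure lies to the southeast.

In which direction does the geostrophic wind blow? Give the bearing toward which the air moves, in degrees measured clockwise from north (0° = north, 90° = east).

The pressure-gradient force points toward the southeast (bearing 135°).
Geostrophic balance: in the Northern Hemisphere the Coriolis force deflects motion to the right, so the geostrophic wind blows 90° to the right of the pressure-gradient force (low pressure on the left).
Rotating 135° by 90° clockwise gives 225° — the wind blows toward the southwest.

225°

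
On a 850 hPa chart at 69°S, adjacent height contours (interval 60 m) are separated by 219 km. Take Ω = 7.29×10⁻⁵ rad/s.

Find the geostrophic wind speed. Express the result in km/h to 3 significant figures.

Coriolis parameter at 69°S:
f = 2Ω sin φ = 2 × 7.29×10⁻⁵ × sin 69° = 1.36×10⁻⁴ s⁻¹
Height gradient: |∂Z/∂n| = 60 m / 219000 m = 2.74×10⁻⁴
On a pressure surface, geostrophic balance gives V_g = (g/f)|∂Z/∂n|:
V_g = 9.81 × 2.74×10⁻⁴ / 1.36×10⁻⁴ = 19.7 m/s
Converting: 19.7 m/s × 3.6 = 71.1 km/h

71.1 km/h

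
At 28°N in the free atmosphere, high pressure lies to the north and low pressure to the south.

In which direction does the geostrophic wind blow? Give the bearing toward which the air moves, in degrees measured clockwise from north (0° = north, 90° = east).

270°

The pressure-gradient force points toward the south (bearing 180°).
Geostrophic balance: in the Northern Hemisphere the Coriolis force deflects motion to the right, so the geostrophic wind blows 90° to the right of the pressure-gradient force (low pressure on the left).
Rotating 180° by 90° clockwise gives 270° — the wind blows toward the west.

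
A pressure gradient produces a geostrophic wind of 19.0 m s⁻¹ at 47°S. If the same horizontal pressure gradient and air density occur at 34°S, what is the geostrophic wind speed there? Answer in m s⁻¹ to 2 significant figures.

25 m s⁻¹

With the same pressure gradient and density, V_g ∝ 1/f ∝ 1/sin φ.
V₂ = V₁ · sin φ₁ / sin φ₂ = 19.0 × sin 47° / sin 34°
V₂ = 19.0 × 0.7314/0.5592 = 25 m s⁻¹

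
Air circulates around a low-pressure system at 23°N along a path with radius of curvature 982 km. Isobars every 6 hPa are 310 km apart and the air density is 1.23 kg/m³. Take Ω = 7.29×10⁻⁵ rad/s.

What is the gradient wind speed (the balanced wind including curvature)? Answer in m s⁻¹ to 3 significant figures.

20.3 m s⁻¹

Coriolis parameter at 23°N:
f = 2Ω sin φ = 2 × 7.29×10⁻⁵ × sin 23° = 5.70×10⁻⁵ s⁻¹
Pressure gradient: |∂P/∂n| = 600 Pa / 310000 m = 1.94×10⁻³ Pa/m
Geostrophic speed: V_g = |∂P/∂n|/(fρ) = 1.94×10⁻³/(5.70×10⁻⁵ × 1.23) = 27.6 m/s
Around a low, centrifugal force acts outward with Coriolis, so pressure-gradient force balances both:
(1/ρ)|∂P/∂n| = fV + V²/R  →  V² + fR·V − fR·V_g = 0
With fR = 5.70×10⁻⁵ × 982×10³ m = 55.9 m/s:
V = [−fR + √((fR)² + 4 fR V_g)]/2 = [−55.9 + √(55.9² + 4×55.9×27.6)]/2 = 20.3 m/s
Subgeostrophic (V < V_g = 27.6 m/s), as expected around a low.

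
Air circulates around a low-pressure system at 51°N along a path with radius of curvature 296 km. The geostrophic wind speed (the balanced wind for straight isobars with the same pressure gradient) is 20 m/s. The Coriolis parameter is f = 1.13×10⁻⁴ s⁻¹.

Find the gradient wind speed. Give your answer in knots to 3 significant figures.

27.4 knots

Around a low, centrifugal force acts outward with Coriolis, so pressure-gradient force balances both:
(1/ρ)|∂P/∂n| = fV + V²/R  →  V² + fR·V − fR·V_g = 0
With fR = 1.13×10⁻⁴ × 296×10³ m = 33.4 m/s:
V = [−fR + √((fR)² + 4 fR V_g)]/2 = [−33.4 + √(33.4² + 4×33.4×20)]/2 = 14.1 m/s
Subgeostrophic (V < V_g = 20 m/s), as expected around a low.
Converting: 14.1 m/s × 1.944 = 27.4 knots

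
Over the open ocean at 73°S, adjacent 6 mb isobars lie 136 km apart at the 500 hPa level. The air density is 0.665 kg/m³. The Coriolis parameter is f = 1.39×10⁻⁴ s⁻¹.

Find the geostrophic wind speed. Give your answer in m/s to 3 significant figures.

Pressure gradient: |∂P/∂n| = 600 Pa / 136000 m = 4.41×10⁻³ Pa/m
Geostrophic balance (pressure-gradient force = Coriolis force):
V_g = (1/(fρ)) |∂P/∂n| = 4.41×10⁻³ / (1.39×10⁻⁴ × 0.665) = 47.7 m/s

47.7 m/s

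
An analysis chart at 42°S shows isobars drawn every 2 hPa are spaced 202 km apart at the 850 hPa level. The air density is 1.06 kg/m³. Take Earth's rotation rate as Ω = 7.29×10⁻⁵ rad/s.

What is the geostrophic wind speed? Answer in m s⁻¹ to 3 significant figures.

9.57 m s⁻¹

Coriolis parameter at 42°S:
f = 2Ω sin φ = 2 × 7.29×10⁻⁵ × sin 42° = 9.76×10⁻⁵ s⁻¹
Pressure gradient: |∂P/∂n| = 200 Pa / 202000 m = 9.90×10⁻⁴ Pa/m
Geostrophic balance (pressure-gradient force = Coriolis force):
V_g = (1/(fρ)) |∂P/∂n| = 9.90×10⁻⁴ / (9.76×10⁻⁵ × 1.06) = 9.57 m/s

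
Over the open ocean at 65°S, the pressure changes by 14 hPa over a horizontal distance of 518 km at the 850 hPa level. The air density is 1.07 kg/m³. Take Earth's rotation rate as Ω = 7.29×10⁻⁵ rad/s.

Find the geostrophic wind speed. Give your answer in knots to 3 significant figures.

37.2 knots

Coriolis parameter at 65°S:
f = 2Ω sin φ = 2 × 7.29×10⁻⁵ × sin 65° = 1.32×10⁻⁴ s⁻¹
Pressure gradient: |∂P/∂n| = 1400 Pa / 518000 m = 2.70×10⁻³ Pa/m
Geostrophic balance (pressure-gradient force = Coriolis force):
V_g = (1/(fρ)) |∂P/∂n| = 2.70×10⁻³ / (1.32×10⁻⁴ × 1.07) = 19.1 m/s
Converting: 19.1 m/s × 1.944 = 37.2 knots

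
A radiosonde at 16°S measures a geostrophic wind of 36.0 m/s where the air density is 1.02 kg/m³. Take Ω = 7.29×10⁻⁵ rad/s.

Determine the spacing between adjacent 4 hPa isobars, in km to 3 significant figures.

Coriolis parameter at 16°S:
f = 2Ω sin φ = 2 × 7.29×10⁻⁵ × sin 16° = 4.02×10⁻⁵ s⁻¹
Geostrophic balance rearranged: |∂P/∂n| = f ρ V_g
|∂P/∂n| = 4.02×10⁻⁵ × 1.02 × 36.0 = 1.48×10⁻³ Pa/m
Isobar spacing: Δn = ΔP/|∂P/∂n| = 400 Pa / 1.48×10⁻³ Pa/m = 271058 m ≈ 271 km

271 km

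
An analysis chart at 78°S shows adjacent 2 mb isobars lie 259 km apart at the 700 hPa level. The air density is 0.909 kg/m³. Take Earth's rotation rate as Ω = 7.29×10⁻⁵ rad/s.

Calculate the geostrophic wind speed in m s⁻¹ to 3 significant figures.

5.96 m s⁻¹

Coriolis parameter at 78°S:
f = 2Ω sin φ = 2 × 7.29×10⁻⁵ × sin 78° = 1.43×10⁻⁴ s⁻¹
Pressure gradient: |∂P/∂n| = 200 Pa / 259000 m = 7.72×10⁻⁴ Pa/m
Geostrophic balance (pressure-gradient force = Coriolis force):
V_g = (1/(fρ)) |∂P/∂n| = 7.72×10⁻⁴ / (1.43×10⁻⁴ × 0.909) = 5.96 m/s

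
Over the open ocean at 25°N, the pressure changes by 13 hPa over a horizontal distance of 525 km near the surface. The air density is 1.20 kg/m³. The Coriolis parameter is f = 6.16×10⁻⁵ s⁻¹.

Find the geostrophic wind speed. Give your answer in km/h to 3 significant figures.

121 km/h

Pressure gradient: |∂P/∂n| = 1300 Pa / 525000 m = 2.48×10⁻³ Pa/m
Geostrophic balance (pressure-gradient force = Coriolis force):
V_g = (1/(fρ)) |∂P/∂n| = 2.48×10⁻³ / (6.16×10⁻⁵ × 1.20) = 33.5 m/s
Converting: 33.5 m/s × 3.6 = 121 km/h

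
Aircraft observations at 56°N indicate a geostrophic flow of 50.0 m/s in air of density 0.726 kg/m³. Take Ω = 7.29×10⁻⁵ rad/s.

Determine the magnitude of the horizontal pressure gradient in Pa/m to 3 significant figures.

Coriolis parameter at 56°N:
f = 2Ω sin φ = 2 × 7.29×10⁻⁵ × sin 56° = 1.21×10⁻⁴ s⁻¹
Geostrophic balance rearranged: |∂P/∂n| = f ρ V_g
|∂P/∂n| = 1.21×10⁻⁴ × 0.726 × 50.0 = 4.39×10⁻³ Pa/m

4.39×10⁻³ Pa/m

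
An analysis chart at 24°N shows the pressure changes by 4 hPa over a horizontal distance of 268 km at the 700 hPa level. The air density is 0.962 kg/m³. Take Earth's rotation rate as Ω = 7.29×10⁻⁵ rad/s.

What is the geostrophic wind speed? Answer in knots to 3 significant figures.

Coriolis parameter at 24°N:
f = 2Ω sin φ = 2 × 7.29×10⁻⁵ × sin 24° = 5.93×10⁻⁵ s⁻¹
Pressure gradient: |∂P/∂n| = 400 Pa / 268000 m = 1.49×10⁻³ Pa/m
Geostrophic balance (pressure-gradient force = Coriolis force):
V_g = (1/(fρ)) |∂P/∂n| = 1.49×10⁻³ / (5.93×10⁻⁵ × 0.962) = 26.2 m/s
Converting: 26.2 m/s × 1.944 = 50.9 knots

50.9 knots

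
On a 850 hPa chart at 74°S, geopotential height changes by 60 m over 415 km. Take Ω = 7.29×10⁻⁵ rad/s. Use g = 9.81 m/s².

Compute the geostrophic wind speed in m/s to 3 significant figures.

Coriolis parameter at 74°S:
f = 2Ω sin φ = 2 × 7.29×10⁻⁵ × sin 74° = 1.40×10⁻⁴ s⁻¹
Height gradient: |∂Z/∂n| = 60 m / 415000 m = 1.45×10⁻⁴
On a pressure surface, geostrophic balance gives V_g = (g/f)|∂Z/∂n|:
V_g = 9.81 × 1.45×10⁻⁴ / 1.40×10⁻⁴ = 10.1 m/s

10.1 m/s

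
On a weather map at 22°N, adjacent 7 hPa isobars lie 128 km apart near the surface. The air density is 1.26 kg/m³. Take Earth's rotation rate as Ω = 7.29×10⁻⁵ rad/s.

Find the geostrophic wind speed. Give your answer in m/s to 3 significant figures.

79.5 m/s

Coriolis parameter at 22°N:
f = 2Ω sin φ = 2 × 7.29×10⁻⁵ × sin 22° = 5.46×10⁻⁵ s⁻¹
Pressure gradient: |∂P/∂n| = 700 Pa / 128000 m = 5.47×10⁻³ Pa/m
Geostrophic balance (pressure-gradient force = Coriolis force):
V_g = (1/(fρ)) |∂P/∂n| = 5.47×10⁻³ / (5.46×10⁻⁵ × 1.26) = 79.5 m/s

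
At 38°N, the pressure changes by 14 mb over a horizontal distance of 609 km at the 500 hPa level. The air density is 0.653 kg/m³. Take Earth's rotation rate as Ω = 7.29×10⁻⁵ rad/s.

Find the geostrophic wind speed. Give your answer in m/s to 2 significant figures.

39 m/s

Coriolis parameter at 38°N:
f = 2Ω sin φ = 2 × 7.29×10⁻⁵ × sin 38° = 8.98×10⁻⁵ s⁻¹
Pressure gradient: |∂P/∂n| = 1400 Pa / 609000 m = 2.30×10⁻³ Pa/m
Geostrophic balance (pressure-gradient force = Coriolis force):
V_g = (1/(fρ)) |∂P/∂n| = 2.30×10⁻³ / (8.98×10⁻⁵ × 0.653) = 39.2 m/s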